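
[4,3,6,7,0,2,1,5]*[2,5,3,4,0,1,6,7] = [0,4,6,7,2,3,5,1]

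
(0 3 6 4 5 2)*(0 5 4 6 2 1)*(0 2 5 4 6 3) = (1 2 4 6 3 5)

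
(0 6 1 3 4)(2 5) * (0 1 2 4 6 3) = (0 3 6 2 5 4 1)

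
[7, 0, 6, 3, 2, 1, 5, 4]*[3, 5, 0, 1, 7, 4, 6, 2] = [2, 3, 6, 1, 0, 5, 4, 7]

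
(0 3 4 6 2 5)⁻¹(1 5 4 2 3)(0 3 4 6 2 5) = (0 6 5 4 1)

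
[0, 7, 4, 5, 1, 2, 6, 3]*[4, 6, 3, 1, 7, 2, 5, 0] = [4, 0, 7, 2, 6, 3, 5, 1]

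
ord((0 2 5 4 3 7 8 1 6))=9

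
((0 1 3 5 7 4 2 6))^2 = (0 3 7 2)(1 5 4 6)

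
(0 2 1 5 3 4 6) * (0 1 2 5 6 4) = (0 5 3)(1 6)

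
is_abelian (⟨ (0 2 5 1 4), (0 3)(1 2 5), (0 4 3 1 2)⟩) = no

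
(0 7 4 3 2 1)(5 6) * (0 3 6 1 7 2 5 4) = (0 2 7)(1 3 5)(4 6)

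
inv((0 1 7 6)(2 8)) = (0 6 7 1)(2 8)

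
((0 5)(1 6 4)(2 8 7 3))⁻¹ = (0 5)(1 4 6)(2 3 7 8)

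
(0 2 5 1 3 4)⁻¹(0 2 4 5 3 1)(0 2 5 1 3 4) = (0 1 4 3 2 5)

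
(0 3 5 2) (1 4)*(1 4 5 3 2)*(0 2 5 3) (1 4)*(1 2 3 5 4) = (0 4 2 3) (1 5) 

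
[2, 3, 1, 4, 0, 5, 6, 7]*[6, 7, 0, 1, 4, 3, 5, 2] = [0, 1, 7, 4, 6, 3, 5, 2] 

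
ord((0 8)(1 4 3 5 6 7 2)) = 14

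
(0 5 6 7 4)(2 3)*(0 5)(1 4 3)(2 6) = (1 4 5 2)(3 6 7)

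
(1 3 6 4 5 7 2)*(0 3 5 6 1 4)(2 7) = (0 3 1 5 2 4 6)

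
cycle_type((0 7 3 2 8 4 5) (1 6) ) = 2.7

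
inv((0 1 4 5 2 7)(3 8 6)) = (0 7 2 5 4 1)(3 6 8)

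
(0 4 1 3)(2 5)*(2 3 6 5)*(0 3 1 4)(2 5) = (1 6 2 5)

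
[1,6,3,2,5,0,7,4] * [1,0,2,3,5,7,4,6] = [0,4,3,2,7,1,6,5]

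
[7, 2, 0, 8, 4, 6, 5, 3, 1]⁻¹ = [2, 8, 1, 7, 4, 6, 5, 0, 3]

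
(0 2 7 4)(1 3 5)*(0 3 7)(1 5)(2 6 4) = (0 6 4 3 1 7 2)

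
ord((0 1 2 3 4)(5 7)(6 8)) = 10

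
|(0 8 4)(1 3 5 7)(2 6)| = 12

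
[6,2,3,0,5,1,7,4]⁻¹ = [3,5,1,2,7,4,0,6]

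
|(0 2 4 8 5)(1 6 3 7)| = 20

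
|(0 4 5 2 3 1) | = 6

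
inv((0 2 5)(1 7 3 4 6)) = (0 5 2)(1 6 4 3 7)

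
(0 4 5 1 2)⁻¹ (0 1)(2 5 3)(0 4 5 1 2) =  (0 1 3)(2 4)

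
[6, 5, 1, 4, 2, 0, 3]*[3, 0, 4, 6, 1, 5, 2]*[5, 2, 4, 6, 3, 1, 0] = [4, 1, 5, 2, 3, 6, 0]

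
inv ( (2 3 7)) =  (2 7 3)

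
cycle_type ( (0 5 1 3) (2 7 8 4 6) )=4.5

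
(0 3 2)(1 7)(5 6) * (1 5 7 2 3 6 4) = (0 6 7 5 4 1 2)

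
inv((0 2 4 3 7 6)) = (0 6 7 3 4 2)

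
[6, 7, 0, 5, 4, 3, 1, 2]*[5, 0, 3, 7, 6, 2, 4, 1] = [4, 1, 5, 2, 6, 7, 0, 3]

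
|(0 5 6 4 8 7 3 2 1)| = 9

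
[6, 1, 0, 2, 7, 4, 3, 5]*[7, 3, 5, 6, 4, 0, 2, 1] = [2, 3, 7, 5, 1, 4, 6, 0]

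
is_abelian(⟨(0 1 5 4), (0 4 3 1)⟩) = no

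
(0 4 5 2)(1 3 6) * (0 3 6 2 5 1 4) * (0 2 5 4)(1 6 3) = (0 2 1 3 5 4 6)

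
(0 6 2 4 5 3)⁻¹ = (0 3 5 4 2 6)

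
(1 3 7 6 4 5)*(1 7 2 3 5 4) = (1 5 7 6) (2 3) 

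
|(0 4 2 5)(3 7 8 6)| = 4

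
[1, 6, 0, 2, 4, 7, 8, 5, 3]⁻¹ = [2, 0, 3, 8, 4, 7, 1, 5, 6]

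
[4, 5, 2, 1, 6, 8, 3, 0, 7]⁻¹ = [7, 3, 2, 6, 0, 1, 4, 8, 5]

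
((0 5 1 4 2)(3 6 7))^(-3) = (0 1 2 5 4)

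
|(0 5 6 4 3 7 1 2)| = 8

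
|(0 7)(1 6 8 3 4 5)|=6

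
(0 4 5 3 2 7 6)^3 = (0 3 6 5 7 4 2)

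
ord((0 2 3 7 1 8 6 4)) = 8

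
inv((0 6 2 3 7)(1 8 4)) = (0 7 3 2 6)(1 4 8)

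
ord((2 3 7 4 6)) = 5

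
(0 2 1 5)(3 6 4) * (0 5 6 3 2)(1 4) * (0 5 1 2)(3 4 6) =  (0 5 1 3 4)(2 6)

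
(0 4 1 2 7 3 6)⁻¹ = (0 6 3 7 2 1 4)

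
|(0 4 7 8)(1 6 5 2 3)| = 20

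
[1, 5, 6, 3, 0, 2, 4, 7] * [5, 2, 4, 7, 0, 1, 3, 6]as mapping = [0→2, 1→1, 2→3, 3→7, 4→5, 5→4, 6→0, 7→6]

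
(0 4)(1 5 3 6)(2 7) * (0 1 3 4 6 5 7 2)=(0 6 3 5 4 1 7)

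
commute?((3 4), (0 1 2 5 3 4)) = no:(3 4) * (0 1 2 5 3 4) = (0 1 2 5 3), (0 1 2 5 3 4) * (3 4) = (0 1 2 5 4)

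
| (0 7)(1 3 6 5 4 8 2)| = 14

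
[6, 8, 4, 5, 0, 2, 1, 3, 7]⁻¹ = [4, 6, 5, 7, 2, 3, 0, 8, 1]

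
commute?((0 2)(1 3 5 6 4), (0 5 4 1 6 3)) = no:(0 2)(1 3 5 6 4)*(0 5 4 1 6 3) = (0 2 5 3 4 6 1), (0 5 4 1 6 3)*(0 2)(1 3 5 6 4) = (0 6 5 1 4 3 2)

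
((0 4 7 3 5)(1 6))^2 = (0 7 5 4 3)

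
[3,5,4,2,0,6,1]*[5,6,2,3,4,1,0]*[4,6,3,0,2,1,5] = [0,6,2,3,1,4,5]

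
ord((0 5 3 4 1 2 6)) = 7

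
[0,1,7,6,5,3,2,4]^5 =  [0,1,6,5,7,4,3,2]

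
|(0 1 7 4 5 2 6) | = 7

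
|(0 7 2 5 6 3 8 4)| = 8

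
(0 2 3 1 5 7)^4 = (0 5 3)(1 2 7)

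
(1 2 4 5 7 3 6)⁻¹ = (1 6 3 7 5 4 2)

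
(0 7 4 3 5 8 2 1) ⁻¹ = (0 1 2 8 5 3 4 7) 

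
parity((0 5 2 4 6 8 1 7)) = odd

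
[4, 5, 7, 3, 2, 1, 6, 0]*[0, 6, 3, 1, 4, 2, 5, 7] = [4, 2, 7, 1, 3, 6, 5, 0]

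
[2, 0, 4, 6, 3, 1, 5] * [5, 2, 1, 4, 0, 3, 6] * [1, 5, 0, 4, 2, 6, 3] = [5, 6, 1, 3, 2, 0, 4]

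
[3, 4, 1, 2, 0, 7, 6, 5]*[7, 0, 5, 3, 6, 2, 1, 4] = [3, 6, 0, 5, 7, 4, 1, 2]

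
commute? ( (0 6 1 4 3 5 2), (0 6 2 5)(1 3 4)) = no: (0 6 1 4 3 5 2)*(0 6 2 5)(1 3 4) = (0 2 6 3), (0 6 2 5)(1 3 4)*(0 6 1 4 3 5 2) = (0 1 5 6)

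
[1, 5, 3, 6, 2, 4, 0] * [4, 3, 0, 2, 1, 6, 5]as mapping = [0→3, 1→6, 2→2, 3→5, 4→0, 5→1, 6→4]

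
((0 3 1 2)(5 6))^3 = (0 2 1 3)(5 6)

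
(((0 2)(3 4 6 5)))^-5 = (0 2)(3 5 6 4)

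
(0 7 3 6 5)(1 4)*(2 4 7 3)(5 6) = (0 3 5)(1 7 2 4)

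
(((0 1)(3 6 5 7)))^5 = (0 1)(3 6 5 7)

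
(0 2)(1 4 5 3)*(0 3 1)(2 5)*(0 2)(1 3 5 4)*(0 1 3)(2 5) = (0 4 1 3 5)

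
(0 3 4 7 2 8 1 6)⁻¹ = (0 6 1 8 2 7 4 3)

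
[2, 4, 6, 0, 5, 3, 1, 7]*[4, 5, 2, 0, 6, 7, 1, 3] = [2, 6, 1, 4, 7, 0, 5, 3] 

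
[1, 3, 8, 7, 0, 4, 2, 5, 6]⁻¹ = [4, 0, 6, 1, 5, 7, 8, 3, 2]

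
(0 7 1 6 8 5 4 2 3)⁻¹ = (0 3 2 4 5 8 6 1 7)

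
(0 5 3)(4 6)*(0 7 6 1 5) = (1 5 3 7 6 4)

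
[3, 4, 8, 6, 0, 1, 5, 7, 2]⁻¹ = [4, 5, 8, 0, 1, 6, 3, 7, 2]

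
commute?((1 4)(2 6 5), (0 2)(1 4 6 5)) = no:(1 4)(2 6 5)*(0 2)(1 4 6 5) = (0 2 5)(1 6), (0 2)(1 4 6 5)*(1 4)(2 6 5) = (0 6 2)(4 5)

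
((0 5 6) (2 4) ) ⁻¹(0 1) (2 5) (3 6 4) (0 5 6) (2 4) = (0 2 3) (1 5) (4 6) 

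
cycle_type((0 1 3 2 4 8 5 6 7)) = 9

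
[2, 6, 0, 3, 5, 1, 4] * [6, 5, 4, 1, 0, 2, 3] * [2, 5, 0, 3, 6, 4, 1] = [6, 3, 1, 5, 0, 4, 2]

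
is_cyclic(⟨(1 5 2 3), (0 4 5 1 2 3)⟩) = no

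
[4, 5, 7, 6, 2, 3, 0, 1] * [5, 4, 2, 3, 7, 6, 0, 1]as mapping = [0→7, 1→6, 2→1, 3→0, 4→2, 5→3, 6→5, 7→4]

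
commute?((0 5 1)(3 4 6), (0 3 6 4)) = no:(0 5 1)(3 4 6)*(0 3 6 4) = (0 5 1 3), (0 3 6 4)*(0 5 1)(3 4 6) = (0 4 5 1)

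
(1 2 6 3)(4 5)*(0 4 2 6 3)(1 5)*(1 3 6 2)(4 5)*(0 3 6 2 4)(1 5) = (0 1 4 6 3)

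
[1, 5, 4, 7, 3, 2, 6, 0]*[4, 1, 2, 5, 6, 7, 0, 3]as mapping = [0→1, 1→7, 2→6, 3→3, 4→5, 5→2, 6→0, 7→4]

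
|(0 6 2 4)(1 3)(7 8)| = 4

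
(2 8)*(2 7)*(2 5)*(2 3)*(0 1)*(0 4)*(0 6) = (0 1 4 6)(2 8 7 5 3)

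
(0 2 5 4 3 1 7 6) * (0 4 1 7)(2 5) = (0 5 1)(3 7 6 4)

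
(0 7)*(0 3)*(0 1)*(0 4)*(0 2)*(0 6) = (0 7 3 1 4 2 6)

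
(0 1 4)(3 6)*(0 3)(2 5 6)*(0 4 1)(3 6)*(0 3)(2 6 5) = (0 3 6 4 5)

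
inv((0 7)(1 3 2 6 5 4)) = (0 7)(1 4 5 6 2 3)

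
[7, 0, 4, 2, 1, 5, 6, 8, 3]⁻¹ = [1, 4, 3, 8, 2, 5, 6, 0, 7]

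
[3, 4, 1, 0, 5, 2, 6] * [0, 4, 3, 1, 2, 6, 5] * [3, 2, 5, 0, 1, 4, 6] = [2, 5, 1, 3, 6, 0, 4]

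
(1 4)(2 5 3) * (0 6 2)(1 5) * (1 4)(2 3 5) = (0 6 3)(2 4)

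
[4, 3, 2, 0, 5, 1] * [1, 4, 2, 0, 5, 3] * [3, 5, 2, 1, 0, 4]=[4, 3, 2, 5, 1, 0]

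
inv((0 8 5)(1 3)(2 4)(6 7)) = (0 5 8)(1 3)(2 4)(6 7)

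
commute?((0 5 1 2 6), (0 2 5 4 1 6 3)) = no:(0 5 1 2 6) * (0 2 5 4 1 6 3) = (0 4 1 5 6 2 3), (0 2 5 4 1 6 3) * (0 5 1 2 6) = (0 6 3 5 4 2 1)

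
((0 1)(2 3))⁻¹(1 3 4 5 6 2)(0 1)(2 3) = (0 2 4 5 6 3)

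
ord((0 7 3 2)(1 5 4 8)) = 4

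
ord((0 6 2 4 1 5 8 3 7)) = 9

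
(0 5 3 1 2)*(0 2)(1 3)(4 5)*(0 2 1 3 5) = (0 4)(1 2)(3 5)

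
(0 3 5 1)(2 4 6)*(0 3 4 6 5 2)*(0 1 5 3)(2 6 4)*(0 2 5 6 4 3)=(0 5 6 1 2 3 4)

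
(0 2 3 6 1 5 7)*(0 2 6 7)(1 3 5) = (0 6 3 7 2 5)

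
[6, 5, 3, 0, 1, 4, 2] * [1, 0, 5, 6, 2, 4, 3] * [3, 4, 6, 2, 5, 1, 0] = [2, 5, 0, 4, 3, 6, 1]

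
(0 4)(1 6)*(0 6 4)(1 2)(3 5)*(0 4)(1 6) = (0 4 1)(2 6)(3 5)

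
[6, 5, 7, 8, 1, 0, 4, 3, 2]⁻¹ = [5, 4, 8, 7, 6, 1, 0, 2, 3]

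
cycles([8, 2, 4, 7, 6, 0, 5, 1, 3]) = (0 8 3 7 1 2 4 6 5)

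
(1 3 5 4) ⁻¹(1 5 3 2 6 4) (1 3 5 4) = (1 3 4 5 2 6) 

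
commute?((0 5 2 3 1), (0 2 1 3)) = no:(0 5 2 3 1) * (0 2 1 3) = (0 5 1 2), (0 2 1 3) * (0 5 2 3 1) = (0 3 5 2)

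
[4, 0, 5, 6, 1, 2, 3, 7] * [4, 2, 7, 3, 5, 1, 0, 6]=[5, 4, 1, 0, 2, 7, 3, 6]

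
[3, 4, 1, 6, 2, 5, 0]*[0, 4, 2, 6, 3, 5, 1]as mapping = [0→6, 1→3, 2→4, 3→1, 4→2, 5→5, 6→0]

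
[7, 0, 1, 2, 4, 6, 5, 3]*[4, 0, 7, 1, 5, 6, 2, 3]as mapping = [0→3, 1→4, 2→0, 3→7, 4→5, 5→2, 6→6, 7→1]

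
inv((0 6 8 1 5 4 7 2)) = (0 2 7 4 5 1 8 6)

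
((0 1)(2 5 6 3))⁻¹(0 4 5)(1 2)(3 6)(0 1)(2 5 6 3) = (0 5)(1 4 6)(2 3)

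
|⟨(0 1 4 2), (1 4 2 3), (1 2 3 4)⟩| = 120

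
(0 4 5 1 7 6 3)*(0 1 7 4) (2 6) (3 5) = (1 4 3) (2 6 5 7) 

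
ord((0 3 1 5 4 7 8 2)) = 8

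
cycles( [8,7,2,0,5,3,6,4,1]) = (0 8 1 7 4 5 3)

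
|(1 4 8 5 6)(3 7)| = 10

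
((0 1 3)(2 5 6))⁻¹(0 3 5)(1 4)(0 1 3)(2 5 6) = (0 6 1)(3 4)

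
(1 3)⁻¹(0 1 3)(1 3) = (0 3 1)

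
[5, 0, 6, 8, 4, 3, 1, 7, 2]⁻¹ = [1, 6, 8, 5, 4, 0, 2, 7, 3]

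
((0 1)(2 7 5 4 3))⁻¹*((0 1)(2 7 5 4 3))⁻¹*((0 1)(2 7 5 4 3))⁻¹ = (0 1)(2 5 3 7 4)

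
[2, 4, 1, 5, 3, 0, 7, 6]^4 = [3, 0, 5, 1, 2, 4, 6, 7]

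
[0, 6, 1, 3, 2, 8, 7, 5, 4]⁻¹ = [0, 2, 4, 3, 8, 7, 1, 6, 5]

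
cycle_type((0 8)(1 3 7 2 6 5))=2.6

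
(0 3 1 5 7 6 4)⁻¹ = (0 4 6 7 5 1 3)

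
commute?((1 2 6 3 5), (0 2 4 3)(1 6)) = no:(1 2 6 3 5)*(0 2 4 3)(1 6) = (0 2 1 4 3 5 6), (0 2 4 3)(1 6)*(1 2 6 3 5) = (0 6 2 4 5 1 3)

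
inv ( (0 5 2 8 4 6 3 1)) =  (0 1 3 6 4 8 2 5)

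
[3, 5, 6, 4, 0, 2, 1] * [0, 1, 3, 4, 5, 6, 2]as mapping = [0→4, 1→6, 2→2, 3→5, 4→0, 5→3, 6→1]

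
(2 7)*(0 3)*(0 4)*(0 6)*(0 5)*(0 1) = (0 3 4 6 5 1)(2 7)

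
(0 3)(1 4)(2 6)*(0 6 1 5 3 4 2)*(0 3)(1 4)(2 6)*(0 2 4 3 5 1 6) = (0 6 5 2 3 4 1)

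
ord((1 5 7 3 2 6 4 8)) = 8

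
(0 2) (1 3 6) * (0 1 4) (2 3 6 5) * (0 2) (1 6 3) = (0 1 3 5) (2 6 4) 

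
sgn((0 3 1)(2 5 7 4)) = -1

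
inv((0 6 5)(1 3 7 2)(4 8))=(0 5 6)(1 2 7 3)(4 8)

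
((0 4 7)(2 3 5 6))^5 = (0 7 4)(2 3 5 6)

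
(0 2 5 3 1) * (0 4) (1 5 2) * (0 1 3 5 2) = (0 3 2) (1 4) 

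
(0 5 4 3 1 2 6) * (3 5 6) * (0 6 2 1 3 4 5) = (0 2 4)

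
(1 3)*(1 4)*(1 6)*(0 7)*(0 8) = (0 7 8)(1 3 4 6)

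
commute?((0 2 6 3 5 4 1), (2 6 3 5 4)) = no:(0 2 6 3 5 4 1) * (2 6 3 5 4) = (0 6 5 2 3 4 1), (2 6 3 5 4) * (0 2 6 3 5 4 1) = (0 2 3 4 6 5 1)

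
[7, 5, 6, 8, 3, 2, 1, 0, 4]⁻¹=[7, 6, 5, 4, 8, 1, 2, 0, 3]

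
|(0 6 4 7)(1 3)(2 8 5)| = 12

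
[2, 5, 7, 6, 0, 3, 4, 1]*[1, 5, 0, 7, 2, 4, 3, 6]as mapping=[0→0, 1→4, 2→6, 3→3, 4→1, 5→7, 6→2, 7→5]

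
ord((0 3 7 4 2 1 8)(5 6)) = 14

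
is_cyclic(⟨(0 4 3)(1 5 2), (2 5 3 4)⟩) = no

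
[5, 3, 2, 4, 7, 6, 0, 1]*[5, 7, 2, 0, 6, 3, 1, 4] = [3, 0, 2, 6, 4, 1, 5, 7]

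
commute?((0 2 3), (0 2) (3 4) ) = no:(0 2 3)*(0 2) (3 4) = (2 4 3), (0 2) (3 4)*(0 2 3) = (0 3 4) 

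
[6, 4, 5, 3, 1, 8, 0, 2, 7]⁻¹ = [6, 4, 7, 3, 1, 2, 0, 8, 5]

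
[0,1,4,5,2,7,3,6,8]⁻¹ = [0,1,4,6,2,3,7,5,8]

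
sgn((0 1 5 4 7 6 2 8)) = -1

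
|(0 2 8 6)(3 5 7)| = 12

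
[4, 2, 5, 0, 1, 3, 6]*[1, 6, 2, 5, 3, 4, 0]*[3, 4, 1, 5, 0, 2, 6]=[5, 1, 0, 4, 6, 2, 3]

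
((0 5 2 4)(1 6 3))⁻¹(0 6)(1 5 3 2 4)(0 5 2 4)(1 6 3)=(0 6 2 1 4)(3 5)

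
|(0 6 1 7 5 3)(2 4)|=6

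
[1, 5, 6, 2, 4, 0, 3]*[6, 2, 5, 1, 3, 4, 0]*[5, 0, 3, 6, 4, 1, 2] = [3, 4, 5, 1, 6, 2, 0]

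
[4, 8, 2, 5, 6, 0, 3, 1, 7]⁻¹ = [5, 7, 2, 6, 0, 3, 4, 8, 1]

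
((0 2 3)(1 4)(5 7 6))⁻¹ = (0 3 2)(1 4)(5 6 7)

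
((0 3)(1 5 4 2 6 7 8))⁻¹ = (0 3)(1 8 7 6 2 4 5)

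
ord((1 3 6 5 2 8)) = 6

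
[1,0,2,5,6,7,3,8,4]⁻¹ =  [1,0,2,6,8,3,4,5,7]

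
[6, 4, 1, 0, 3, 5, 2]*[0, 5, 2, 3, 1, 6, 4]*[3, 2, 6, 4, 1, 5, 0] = [1, 2, 5, 3, 4, 0, 6]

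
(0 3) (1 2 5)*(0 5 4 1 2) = (0 3 5 2 4 1) 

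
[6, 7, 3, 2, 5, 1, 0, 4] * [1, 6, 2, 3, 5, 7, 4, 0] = [4, 0, 3, 2, 7, 6, 1, 5]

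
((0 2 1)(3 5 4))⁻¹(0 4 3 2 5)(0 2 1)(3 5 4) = (1 4 2 3 5)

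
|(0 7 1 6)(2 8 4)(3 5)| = 12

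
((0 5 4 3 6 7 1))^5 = (0 7 3 5 1 6 4)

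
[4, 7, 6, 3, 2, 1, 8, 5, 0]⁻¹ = [8, 5, 4, 3, 0, 7, 2, 1, 6]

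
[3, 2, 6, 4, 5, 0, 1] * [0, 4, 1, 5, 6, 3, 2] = [5, 1, 2, 6, 3, 0, 4]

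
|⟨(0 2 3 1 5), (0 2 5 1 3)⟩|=60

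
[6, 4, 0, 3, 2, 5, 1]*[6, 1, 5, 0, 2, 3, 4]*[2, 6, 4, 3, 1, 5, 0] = [1, 4, 0, 2, 5, 3, 6]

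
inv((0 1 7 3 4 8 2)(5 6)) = (0 2 8 4 3 7 1)(5 6)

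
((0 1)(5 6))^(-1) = (0 1)(5 6)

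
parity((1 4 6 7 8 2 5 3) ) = odd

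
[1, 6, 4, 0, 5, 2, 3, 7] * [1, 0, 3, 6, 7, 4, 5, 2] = [0, 5, 7, 1, 4, 3, 6, 2]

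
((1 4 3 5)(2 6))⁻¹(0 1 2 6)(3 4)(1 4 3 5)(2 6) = (0 4 6 2)(3 5)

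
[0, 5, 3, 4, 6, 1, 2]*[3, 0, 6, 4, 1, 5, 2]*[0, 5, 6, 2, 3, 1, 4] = [2, 1, 3, 5, 6, 0, 4]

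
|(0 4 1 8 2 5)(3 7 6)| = 6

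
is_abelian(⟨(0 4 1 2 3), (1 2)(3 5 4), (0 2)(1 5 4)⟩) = no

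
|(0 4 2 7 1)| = 5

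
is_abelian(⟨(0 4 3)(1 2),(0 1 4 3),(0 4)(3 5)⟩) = no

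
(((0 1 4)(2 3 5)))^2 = (0 4 1)(2 5 3)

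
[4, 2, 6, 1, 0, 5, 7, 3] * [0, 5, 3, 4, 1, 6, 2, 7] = [1, 3, 2, 5, 0, 6, 7, 4]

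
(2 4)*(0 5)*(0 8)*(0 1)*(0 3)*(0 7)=(0 5 8 1 3 7)(2 4)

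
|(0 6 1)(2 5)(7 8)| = 6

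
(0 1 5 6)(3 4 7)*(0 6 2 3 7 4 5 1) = (2 3 5)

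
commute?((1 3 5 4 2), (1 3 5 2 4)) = no:(1 3 5 4 2) * (1 3 5 2 4) = (1 5)(2 3), (1 3 5 2 4) * (1 3 5 4 2) = (1 5)(3 4)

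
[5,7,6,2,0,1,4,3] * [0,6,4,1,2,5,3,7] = [5,7,3,4,0,6,2,1]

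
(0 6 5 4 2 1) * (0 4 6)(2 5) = (1 4 5 6 2)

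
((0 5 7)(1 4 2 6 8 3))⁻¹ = (0 7 5)(1 3 8 6 2 4)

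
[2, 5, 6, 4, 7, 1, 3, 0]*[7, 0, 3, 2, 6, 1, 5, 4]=[3, 1, 5, 6, 4, 0, 2, 7]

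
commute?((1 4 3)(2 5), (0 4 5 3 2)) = no:(1 4 3)(2 5) * (0 4 5 3 2) = (0 4 2 3 1 5), (0 4 5 3 2) * (1 4 3)(2 5) = (0 3 5 1 4 2)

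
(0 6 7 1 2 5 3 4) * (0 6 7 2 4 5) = (0 7 1 4 6 2)(3 5)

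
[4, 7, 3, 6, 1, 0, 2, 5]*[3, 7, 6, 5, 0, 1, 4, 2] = [0, 2, 5, 4, 7, 3, 6, 1]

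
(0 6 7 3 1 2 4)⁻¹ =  (0 4 2 1 3 7 6)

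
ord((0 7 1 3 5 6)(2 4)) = 6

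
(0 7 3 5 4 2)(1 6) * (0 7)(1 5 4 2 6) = (2 7 3 4 6 5)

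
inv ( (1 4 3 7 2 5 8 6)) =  (1 6 8 5 2 7 3 4)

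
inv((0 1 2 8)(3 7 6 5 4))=(0 8 2 1)(3 4 5 6 7)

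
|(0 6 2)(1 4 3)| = 3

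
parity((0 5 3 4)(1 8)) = even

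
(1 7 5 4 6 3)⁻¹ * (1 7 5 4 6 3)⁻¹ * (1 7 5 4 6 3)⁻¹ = (1 4)(3 5)(6 7)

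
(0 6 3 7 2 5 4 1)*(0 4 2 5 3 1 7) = (0 6 1 4 7 5 2 3)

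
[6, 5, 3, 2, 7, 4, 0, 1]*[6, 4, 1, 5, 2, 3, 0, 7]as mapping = [0→0, 1→3, 2→5, 3→1, 4→7, 5→2, 6→6, 7→4]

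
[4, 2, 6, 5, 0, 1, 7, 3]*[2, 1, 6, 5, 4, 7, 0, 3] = [4, 6, 0, 7, 2, 1, 3, 5]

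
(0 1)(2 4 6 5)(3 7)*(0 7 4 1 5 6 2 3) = (0 5 3 4 2 1 7)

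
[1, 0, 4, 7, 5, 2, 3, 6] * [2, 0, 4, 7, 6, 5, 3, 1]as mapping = [0→0, 1→2, 2→6, 3→1, 4→5, 5→4, 6→7, 7→3]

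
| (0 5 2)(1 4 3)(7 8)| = 6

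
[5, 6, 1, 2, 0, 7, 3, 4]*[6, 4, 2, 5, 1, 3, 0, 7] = [3, 0, 4, 2, 6, 7, 5, 1]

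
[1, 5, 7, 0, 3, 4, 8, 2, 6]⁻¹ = [3, 0, 7, 4, 5, 1, 8, 2, 6]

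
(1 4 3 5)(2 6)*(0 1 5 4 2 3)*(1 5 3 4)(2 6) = (0 5 3 1 6 4)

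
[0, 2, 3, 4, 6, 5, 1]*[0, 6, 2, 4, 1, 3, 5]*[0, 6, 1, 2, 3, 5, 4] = [0, 1, 3, 6, 5, 2, 4]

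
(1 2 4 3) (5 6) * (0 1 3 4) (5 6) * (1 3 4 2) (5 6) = (0 3 4 2) (5 6) 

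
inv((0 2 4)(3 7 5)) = (0 4 2)(3 5 7)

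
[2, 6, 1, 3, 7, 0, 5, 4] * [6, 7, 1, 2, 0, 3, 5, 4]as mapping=[0→1, 1→5, 2→7, 3→2, 4→4, 5→6, 6→3, 7→0]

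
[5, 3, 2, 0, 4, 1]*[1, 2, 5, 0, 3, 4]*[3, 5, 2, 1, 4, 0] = [4, 3, 0, 5, 1, 2]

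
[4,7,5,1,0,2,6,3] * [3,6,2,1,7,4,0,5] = [7,5,4,6,3,2,0,1]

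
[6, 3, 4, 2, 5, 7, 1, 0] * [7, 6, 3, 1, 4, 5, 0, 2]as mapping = [0→0, 1→1, 2→4, 3→3, 4→5, 5→2, 6→6, 7→7]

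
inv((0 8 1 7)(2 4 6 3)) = (0 7 1 8)(2 3 6 4)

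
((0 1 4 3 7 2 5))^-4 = (0 3 5 4 2 1 7)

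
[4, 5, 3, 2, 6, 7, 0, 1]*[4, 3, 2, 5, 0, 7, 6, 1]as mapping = [0→0, 1→7, 2→5, 3→2, 4→6, 5→1, 6→4, 7→3]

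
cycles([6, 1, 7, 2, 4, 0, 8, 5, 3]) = (0 6 8 3 2 7 5)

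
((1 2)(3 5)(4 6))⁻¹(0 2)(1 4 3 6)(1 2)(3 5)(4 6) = (0 1)(2 6 5 4)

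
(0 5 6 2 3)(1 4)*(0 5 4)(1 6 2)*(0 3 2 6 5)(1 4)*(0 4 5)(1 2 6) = (0 2 6 5 1 3 4)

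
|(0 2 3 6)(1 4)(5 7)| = 4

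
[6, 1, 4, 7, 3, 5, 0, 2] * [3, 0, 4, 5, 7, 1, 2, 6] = [2, 0, 7, 6, 5, 1, 3, 4]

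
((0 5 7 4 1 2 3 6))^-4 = (0 1)(2 5)(3 7)(4 6)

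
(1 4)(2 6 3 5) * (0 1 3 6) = (0 1 4 3 5 2)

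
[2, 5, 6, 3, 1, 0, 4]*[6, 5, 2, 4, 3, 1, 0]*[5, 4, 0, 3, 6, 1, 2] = [0, 4, 5, 6, 1, 2, 3]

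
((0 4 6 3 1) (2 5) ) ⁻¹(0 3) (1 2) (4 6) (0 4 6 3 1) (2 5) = (0 5) (1 4) (3 6) 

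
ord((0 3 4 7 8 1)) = 6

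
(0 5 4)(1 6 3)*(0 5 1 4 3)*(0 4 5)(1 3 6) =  (0 3 5 6 4)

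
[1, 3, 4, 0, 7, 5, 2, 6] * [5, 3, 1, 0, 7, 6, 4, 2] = [3, 0, 7, 5, 2, 6, 1, 4]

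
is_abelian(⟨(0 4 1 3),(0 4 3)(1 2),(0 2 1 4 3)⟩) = no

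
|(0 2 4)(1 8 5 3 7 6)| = 6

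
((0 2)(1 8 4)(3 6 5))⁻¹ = (0 2)(1 4 8)(3 5 6)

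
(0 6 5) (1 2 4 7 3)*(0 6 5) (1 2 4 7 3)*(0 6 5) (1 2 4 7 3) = (1 7 2 3 4) 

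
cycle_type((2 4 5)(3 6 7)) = 3^2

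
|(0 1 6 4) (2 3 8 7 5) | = 20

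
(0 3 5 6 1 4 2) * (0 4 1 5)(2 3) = (0 2 4 3)(5 6)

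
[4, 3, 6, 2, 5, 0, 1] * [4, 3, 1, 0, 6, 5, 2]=[6, 0, 2, 1, 5, 4, 3]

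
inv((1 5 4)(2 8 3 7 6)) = (1 4 5)(2 6 7 3 8)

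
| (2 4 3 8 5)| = 5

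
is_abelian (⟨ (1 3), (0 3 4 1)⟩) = no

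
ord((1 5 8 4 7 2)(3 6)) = 6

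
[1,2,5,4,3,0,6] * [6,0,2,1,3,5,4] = [0,2,5,3,1,6,4]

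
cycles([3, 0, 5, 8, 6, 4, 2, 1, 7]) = (0 3 8 7 1)(2 5 4 6)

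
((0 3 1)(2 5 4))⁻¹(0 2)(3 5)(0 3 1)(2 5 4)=(1 4)(3 5)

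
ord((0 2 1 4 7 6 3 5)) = 8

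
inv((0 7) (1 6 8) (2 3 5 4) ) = (0 7) (1 8 6) (2 4 5 3) 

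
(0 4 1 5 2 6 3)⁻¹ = (0 3 6 2 5 1 4)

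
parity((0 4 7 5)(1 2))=even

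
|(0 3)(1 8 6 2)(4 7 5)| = 12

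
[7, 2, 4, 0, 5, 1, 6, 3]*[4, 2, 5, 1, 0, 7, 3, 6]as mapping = [0→6, 1→5, 2→0, 3→4, 4→7, 5→2, 6→3, 7→1]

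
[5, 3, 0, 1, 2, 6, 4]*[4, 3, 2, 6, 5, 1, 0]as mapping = [0→1, 1→6, 2→4, 3→3, 4→2, 5→0, 6→5]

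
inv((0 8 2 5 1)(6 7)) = (0 1 5 2 8)(6 7)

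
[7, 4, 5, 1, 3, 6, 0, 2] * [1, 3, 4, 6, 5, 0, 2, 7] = [7, 5, 0, 3, 6, 2, 1, 4]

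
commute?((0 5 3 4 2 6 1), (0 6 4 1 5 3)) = no:(0 5 3 4 2 6 1)*(0 6 4 1 5 3) = (0 3 1 6 5)(2 4), (0 6 4 1 5 3)*(0 5 3 4 2 6 1) = (0 1 3 5 4)(2 6)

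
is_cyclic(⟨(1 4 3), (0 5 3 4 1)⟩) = no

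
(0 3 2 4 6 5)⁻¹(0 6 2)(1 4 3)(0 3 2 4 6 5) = (1 6 2)(3 5 4)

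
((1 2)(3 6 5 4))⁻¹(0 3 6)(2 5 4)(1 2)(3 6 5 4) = (0 6 5)(1 4 3)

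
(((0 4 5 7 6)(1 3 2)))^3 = (0 7 4 6 5)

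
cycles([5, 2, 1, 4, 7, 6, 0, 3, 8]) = (0 5 6)(1 2)(3 4 7)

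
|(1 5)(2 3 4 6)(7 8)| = 4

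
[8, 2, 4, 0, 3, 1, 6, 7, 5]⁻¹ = [3, 5, 1, 4, 2, 8, 6, 7, 0]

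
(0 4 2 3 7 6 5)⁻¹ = (0 5 6 7 3 2 4)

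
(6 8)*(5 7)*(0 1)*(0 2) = (0 1 2)(5 7)(6 8)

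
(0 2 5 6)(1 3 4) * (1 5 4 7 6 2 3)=(0 3 7 6)(2 4 5)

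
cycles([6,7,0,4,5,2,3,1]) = (0 6 3 4 5 2)(1 7)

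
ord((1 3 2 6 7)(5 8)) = 10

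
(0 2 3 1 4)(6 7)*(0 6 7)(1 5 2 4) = (0 4 6)(2 3 5)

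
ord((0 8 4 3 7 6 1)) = 7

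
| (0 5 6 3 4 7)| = 6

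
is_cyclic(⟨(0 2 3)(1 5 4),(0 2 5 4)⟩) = no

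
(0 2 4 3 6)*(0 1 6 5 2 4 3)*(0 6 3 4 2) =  (0 2 4 6 1 3 5) 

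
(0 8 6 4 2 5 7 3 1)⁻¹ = (0 1 3 7 5 2 4 6 8)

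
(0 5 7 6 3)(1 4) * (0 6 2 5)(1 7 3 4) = (2 5 3 6 4 7)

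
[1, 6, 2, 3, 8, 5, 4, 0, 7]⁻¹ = [7, 0, 2, 3, 6, 5, 1, 8, 4]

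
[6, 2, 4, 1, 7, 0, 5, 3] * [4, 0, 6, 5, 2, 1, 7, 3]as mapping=[0→7, 1→6, 2→2, 3→0, 4→3, 5→4, 6→1, 7→5]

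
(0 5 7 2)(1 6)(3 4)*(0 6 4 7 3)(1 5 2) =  (0 2 6 5 3 7 1 4)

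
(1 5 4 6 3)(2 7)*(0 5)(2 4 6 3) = (0 5 6 2 7 4 3 1)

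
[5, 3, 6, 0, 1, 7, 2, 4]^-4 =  [7, 0, 2, 5, 3, 4, 6, 1]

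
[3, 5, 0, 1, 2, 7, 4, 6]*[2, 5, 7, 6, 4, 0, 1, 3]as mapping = [0→6, 1→0, 2→2, 3→5, 4→7, 5→3, 6→4, 7→1]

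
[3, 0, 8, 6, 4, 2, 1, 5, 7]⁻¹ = [1, 6, 5, 0, 4, 7, 3, 8, 2]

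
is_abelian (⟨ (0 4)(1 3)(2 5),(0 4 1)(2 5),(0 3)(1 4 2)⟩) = no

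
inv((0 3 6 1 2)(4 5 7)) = (0 2 1 6 3)(4 7 5)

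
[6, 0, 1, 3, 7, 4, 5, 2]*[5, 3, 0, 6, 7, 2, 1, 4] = [1, 5, 3, 6, 4, 7, 2, 0]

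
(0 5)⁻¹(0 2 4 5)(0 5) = (0 5 2 4)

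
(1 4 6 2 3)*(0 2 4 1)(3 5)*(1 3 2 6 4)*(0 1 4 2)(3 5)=(0 6 4 2 3 1 5)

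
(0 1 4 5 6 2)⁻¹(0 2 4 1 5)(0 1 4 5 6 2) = (0 5 4 6 1)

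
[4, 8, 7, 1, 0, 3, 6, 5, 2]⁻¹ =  [4, 3, 8, 5, 0, 7, 6, 2, 1]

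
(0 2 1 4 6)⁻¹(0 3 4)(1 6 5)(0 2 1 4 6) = (0 5 4)(2 3 6)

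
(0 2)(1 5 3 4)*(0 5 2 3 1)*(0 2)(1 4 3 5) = (0 5 4 2 1)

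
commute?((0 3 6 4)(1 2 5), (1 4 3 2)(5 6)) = no:(0 3 6 4)(1 2 5)*(1 4 3 2)(5 6) = (0 2 6 3 5 4), (1 4 3 2)(5 6)*(0 3 6 4)(1 2 5) = (0 3 5 4 6 1)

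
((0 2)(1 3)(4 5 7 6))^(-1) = (0 2)(1 3)(4 6 7 5)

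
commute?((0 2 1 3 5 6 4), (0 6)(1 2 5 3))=no:(0 2 1 3 5 6 4)*(0 6)(1 2 5 3)=(0 5)(4 6), (0 6)(1 2 5 3)*(0 2 1 3 5 6 4)=(0 4)(2 6)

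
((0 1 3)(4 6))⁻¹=(0 3 1)(4 6)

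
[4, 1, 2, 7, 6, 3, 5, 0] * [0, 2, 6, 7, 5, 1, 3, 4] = [5, 2, 6, 4, 3, 7, 1, 0]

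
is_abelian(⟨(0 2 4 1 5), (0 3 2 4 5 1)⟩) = no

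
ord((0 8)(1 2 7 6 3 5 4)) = 14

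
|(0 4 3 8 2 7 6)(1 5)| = 14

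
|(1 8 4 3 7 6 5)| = 7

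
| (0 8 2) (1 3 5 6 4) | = 15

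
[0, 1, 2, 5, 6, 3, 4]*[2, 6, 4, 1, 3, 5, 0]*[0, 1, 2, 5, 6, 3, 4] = [2, 4, 6, 3, 0, 1, 5]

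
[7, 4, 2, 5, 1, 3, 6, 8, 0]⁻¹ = [8, 4, 2, 5, 1, 3, 6, 0, 7]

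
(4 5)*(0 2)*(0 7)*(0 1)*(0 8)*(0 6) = (0 2 7 1 8 6)(4 5)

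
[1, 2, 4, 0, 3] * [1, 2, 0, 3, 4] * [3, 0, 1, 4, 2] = [1, 3, 2, 0, 4]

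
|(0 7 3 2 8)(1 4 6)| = 15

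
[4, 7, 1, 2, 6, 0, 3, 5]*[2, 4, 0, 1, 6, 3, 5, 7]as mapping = [0→6, 1→7, 2→4, 3→0, 4→5, 5→2, 6→1, 7→3]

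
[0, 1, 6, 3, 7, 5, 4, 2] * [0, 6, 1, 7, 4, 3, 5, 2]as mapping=[0→0, 1→6, 2→5, 3→7, 4→2, 5→3, 6→4, 7→1]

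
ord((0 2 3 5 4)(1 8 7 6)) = 20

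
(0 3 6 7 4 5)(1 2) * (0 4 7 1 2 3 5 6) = (0 5 4 6 1 3)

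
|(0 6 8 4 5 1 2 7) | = 8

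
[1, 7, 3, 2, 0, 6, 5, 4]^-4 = [0, 1, 2, 3, 4, 5, 6, 7]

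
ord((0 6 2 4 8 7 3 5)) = 8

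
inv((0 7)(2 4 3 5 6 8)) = (0 7)(2 8 6 5 3 4)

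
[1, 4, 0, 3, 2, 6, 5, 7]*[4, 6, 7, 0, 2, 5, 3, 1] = [6, 2, 4, 0, 7, 3, 5, 1]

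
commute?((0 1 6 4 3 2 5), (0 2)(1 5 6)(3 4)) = no:(0 1 6 4 3 2 5) * (0 2)(1 5 6)(3 4) = (0 5 2 6 3), (0 2)(1 5 6)(3 4) * (0 1 6 4 3 2 5) = (0 5 4 2 1)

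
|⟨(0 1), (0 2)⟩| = 6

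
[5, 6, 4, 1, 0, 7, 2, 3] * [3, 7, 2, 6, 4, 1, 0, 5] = [1, 0, 4, 7, 3, 5, 2, 6]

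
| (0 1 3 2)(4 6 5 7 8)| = 20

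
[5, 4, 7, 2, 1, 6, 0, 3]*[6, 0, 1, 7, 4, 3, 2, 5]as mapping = [0→3, 1→4, 2→5, 3→1, 4→0, 5→2, 6→6, 7→7]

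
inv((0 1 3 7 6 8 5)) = (0 5 8 6 7 3 1)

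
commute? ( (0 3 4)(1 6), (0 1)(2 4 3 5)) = no: (0 3 4)(1 6) * (0 1)(2 4 3 5) = (0 5 2 4 1 6), (0 1)(2 4 3 5) * (0 3 4)(1 6) = (0 6 1 3 5 2)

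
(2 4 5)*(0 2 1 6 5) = (0 2 4)(1 6 5)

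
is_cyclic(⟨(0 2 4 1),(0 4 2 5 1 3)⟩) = no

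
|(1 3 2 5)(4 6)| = 4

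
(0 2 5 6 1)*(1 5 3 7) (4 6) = (0 2 3 7 1) (4 6 5) 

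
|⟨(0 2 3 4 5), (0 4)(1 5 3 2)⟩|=360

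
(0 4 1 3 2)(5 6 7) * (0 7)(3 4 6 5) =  (0 6)(1 4)(2 7 3)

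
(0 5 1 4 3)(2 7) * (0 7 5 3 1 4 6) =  (0 3 7 2 5 4 1 6)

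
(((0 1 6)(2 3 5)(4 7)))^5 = (0 6 1)(2 5 3)(4 7)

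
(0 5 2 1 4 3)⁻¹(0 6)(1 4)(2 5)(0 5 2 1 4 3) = (1 2)(3 4)(5 6)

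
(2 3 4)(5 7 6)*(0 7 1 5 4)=(0 7 6 4 2 3)(1 5)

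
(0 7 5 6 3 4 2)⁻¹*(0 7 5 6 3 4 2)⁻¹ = (0 4 6 7 2 3 5)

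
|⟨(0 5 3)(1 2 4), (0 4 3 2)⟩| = 120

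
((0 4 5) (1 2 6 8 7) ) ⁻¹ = (0 5 4) (1 7 8 6 2) 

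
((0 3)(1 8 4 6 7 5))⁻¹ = (0 3)(1 5 7 6 4 8)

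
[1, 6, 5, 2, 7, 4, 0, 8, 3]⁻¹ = [6, 0, 3, 8, 5, 2, 1, 4, 7]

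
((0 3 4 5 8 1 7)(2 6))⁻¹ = (0 7 1 8 5 4 3)(2 6)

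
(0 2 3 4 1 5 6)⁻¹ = (0 6 5 1 4 3 2)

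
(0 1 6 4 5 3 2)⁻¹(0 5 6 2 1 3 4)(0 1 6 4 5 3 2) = (0 6 2 5 1 3 4)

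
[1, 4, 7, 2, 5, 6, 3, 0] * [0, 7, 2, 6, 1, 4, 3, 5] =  [7, 1, 5, 2, 4, 3, 6, 0]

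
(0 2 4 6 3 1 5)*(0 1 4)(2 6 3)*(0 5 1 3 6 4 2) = (0 4 6)(2 5 3)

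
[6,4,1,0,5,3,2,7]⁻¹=[3,2,6,5,1,4,0,7]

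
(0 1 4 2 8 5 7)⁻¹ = (0 7 5 8 2 4 1)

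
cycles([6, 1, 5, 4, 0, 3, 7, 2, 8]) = (0 6 7 2 5 3 4)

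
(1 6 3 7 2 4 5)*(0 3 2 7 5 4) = (0 3 5 1 6 2)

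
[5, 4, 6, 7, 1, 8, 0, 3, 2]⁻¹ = [6, 4, 8, 7, 1, 0, 2, 3, 5]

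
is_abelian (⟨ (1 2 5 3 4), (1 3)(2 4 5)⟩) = no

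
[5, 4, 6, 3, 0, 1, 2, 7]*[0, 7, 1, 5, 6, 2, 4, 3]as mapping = [0→2, 1→6, 2→4, 3→5, 4→0, 5→7, 6→1, 7→3]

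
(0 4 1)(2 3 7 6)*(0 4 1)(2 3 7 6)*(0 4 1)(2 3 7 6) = (2 6 7 3)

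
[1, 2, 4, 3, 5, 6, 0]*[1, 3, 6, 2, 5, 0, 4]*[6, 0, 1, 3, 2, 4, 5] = [3, 5, 4, 1, 6, 2, 0]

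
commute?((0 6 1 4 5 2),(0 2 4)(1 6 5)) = no:(0 6 1 4 5 2)*(0 2 4)(1 6 5) = (0 5 4 1),(0 2 4)(1 6 5)*(0 6 1 4 5 2) = (2 5 4 6)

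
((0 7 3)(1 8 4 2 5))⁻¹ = (0 3 7)(1 5 2 4 8)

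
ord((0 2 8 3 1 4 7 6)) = 8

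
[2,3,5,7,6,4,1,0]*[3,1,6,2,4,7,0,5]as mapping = [0→6,1→2,2→7,3→5,4→0,5→4,6→1,7→3]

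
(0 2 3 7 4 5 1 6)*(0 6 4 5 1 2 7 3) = (0 7 5 2)(1 4)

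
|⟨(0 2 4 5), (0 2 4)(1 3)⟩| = 48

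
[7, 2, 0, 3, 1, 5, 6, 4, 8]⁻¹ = [2, 4, 1, 3, 7, 5, 6, 0, 8]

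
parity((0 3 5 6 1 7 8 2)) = odd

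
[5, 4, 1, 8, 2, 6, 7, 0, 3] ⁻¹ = [7, 2, 4, 8, 1, 0, 5, 6, 3] 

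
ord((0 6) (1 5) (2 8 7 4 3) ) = 10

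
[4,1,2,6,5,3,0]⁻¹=[6,1,2,5,0,4,3]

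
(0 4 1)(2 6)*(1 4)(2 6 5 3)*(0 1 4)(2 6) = (0 4)(2 5 3 6)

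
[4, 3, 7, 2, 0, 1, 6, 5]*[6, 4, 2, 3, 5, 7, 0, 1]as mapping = [0→5, 1→3, 2→1, 3→2, 4→6, 5→4, 6→0, 7→7]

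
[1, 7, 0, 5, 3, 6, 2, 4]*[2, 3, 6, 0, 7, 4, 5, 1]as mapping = [0→3, 1→1, 2→2, 3→4, 4→0, 5→5, 6→6, 7→7]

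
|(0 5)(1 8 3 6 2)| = 10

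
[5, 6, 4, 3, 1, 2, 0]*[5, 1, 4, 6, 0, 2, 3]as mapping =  [0→2, 1→3, 2→0, 3→6, 4→1, 5→4, 6→5]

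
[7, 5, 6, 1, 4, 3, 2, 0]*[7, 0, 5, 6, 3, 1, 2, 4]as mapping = [0→4, 1→1, 2→2, 3→0, 4→3, 5→6, 6→5, 7→7]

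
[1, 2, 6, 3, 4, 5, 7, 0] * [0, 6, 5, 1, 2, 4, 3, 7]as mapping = [0→6, 1→5, 2→3, 3→1, 4→2, 5→4, 6→7, 7→0]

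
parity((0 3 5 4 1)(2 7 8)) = even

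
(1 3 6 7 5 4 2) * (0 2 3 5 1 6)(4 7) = (0 2 6 4 3)(1 5 7)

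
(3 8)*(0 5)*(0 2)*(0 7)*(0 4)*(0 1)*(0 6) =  (0 5 2 7 4 1 6)(3 8)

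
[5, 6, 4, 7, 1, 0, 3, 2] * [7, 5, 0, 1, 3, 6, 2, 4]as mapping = [0→6, 1→2, 2→3, 3→4, 4→5, 5→7, 6→1, 7→0]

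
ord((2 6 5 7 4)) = 5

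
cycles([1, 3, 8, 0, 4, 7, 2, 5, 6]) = (0 1 3)(2 8 6)(5 7)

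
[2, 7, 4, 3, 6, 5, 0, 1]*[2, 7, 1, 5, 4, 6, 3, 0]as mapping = [0→1, 1→0, 2→4, 3→5, 4→3, 5→6, 6→2, 7→7]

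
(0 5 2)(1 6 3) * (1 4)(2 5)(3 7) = (0 2)(1 6 7 3 4)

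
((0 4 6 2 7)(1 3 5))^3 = (0 2 4 7 6)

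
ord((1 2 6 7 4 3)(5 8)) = 6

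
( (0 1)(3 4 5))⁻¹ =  (0 1)(3 5 4)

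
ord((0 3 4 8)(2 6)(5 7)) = 4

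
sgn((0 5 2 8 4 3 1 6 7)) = 1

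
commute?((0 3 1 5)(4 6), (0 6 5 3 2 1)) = no:(0 3 1 5)(4 6)*(0 6 5 3 2 1) = (0 2 1 3)(4 5 6), (0 6 5 3 2 1)*(0 3 1 5)(4 6) = (0 4 6)(1 3 2 5)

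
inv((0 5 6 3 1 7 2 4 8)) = (0 8 4 2 7 1 3 6 5)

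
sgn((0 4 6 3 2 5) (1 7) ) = 1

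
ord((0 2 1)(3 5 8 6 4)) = 15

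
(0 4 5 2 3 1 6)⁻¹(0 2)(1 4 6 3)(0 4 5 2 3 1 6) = (0 1 6 5)(3 4)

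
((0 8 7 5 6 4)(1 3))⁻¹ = (0 4 6 5 7 8)(1 3)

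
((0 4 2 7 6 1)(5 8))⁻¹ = (0 1 6 7 2 4)(5 8)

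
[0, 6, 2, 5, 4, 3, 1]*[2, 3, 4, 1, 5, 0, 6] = [2, 6, 4, 0, 5, 1, 3]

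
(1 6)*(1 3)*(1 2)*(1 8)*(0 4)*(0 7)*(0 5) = (0 4 7 5)(1 6 3 2 8)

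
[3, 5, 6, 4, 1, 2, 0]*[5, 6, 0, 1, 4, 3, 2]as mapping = [0→1, 1→3, 2→2, 3→4, 4→6, 5→0, 6→5]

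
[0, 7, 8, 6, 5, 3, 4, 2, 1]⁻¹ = [0, 8, 7, 5, 6, 4, 3, 1, 2]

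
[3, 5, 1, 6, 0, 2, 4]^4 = [0, 5, 1, 3, 4, 2, 6]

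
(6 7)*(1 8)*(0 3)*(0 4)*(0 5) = (0 3 4 5)(1 8)(6 7)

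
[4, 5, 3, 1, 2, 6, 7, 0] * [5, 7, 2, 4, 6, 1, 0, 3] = [6, 1, 4, 7, 2, 0, 3, 5]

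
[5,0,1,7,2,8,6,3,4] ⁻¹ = [1,2,4,7,8,0,6,3,5] 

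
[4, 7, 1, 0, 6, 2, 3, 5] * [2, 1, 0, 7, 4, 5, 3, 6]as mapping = [0→4, 1→6, 2→1, 3→2, 4→3, 5→0, 6→7, 7→5]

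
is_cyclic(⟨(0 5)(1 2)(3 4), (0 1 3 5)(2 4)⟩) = no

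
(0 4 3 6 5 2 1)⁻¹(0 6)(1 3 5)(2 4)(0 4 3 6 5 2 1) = (0 6 2)(1 3)(4 5)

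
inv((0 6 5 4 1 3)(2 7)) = (0 3 1 4 5 6)(2 7)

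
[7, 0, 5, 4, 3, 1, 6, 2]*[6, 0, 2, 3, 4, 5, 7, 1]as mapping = [0→1, 1→6, 2→5, 3→4, 4→3, 5→0, 6→7, 7→2]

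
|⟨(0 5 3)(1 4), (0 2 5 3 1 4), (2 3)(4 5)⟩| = 720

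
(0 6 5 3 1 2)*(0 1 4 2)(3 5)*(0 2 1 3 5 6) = (1 2 3 4)(5 6)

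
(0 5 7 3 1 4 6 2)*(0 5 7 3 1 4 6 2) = (0 7 1 6)(2 5 3 4)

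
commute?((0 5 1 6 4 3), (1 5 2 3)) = no:(0 5 1 6 4 3) * (1 5 2 3) = (0 2 3)(1 6 4), (1 5 2 3) * (0 5 1 6 4 3) = (0 5 2)(3 6 4)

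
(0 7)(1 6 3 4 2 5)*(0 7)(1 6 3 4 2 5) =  (1 3 2)(4 5 6)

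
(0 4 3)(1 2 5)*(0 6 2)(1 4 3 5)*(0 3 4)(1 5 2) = (0 4 2 5)(1 3 6)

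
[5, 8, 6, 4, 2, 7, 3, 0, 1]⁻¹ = [7, 8, 4, 6, 3, 0, 2, 5, 1]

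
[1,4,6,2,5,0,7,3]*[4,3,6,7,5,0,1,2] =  [3,5,1,6,0,4,2,7]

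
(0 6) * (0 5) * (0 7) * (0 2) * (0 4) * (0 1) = (0 6 5 7 2 4 1)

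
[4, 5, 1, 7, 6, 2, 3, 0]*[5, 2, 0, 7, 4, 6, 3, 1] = [4, 6, 2, 1, 3, 0, 7, 5]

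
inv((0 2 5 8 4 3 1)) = (0 1 3 4 8 5 2)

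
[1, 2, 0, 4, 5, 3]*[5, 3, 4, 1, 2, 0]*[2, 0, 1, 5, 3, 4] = [5, 3, 4, 1, 2, 0]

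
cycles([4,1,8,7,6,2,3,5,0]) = (0 4 6 3 7 5 2 8)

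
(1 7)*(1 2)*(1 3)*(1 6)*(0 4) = (0 4)(1 7 2 3 6)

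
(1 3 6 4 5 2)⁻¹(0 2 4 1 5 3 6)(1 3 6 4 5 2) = (0 1 5 3 2 6 4)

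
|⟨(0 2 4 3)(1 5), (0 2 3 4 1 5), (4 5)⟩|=720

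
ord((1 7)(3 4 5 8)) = 4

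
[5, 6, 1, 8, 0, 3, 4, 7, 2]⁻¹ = [4, 2, 8, 5, 6, 0, 1, 7, 3]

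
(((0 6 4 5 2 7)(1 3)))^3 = (0 5)(1 3)(2 6)(4 7)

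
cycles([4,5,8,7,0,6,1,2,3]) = (0 4)(1 5 6)(2 8 3 7)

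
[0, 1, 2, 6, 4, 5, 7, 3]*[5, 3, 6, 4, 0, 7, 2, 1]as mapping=[0→5, 1→3, 2→6, 3→2, 4→0, 5→7, 6→1, 7→4]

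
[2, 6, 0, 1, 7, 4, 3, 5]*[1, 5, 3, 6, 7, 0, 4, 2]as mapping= [0→3, 1→4, 2→1, 3→5, 4→2, 5→7, 6→6, 7→0]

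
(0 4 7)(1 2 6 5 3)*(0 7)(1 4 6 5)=(0 6 1 2 5 3 4)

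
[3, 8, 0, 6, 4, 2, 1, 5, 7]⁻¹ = [2, 6, 5, 0, 4, 7, 3, 8, 1]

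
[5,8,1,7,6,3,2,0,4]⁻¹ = [7,2,6,5,8,0,4,3,1]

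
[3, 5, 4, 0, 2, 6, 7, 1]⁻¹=[3, 7, 4, 0, 2, 1, 5, 6]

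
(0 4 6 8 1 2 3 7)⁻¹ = (0 7 3 2 1 8 6 4)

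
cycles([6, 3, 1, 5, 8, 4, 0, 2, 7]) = (0 6)(1 3 5 4 8 7 2)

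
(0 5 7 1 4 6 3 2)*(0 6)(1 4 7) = (0 5 1 7 4)(2 6 3)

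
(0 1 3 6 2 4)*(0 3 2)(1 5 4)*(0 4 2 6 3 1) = (0 5 2)(1 6 4)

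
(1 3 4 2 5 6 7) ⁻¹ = (1 7 6 5 2 4 3) 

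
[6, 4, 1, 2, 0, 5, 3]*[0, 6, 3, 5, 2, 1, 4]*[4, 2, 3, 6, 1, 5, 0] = [1, 3, 0, 6, 4, 2, 5]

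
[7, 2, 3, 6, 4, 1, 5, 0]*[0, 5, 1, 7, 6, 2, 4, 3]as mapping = [0→3, 1→1, 2→7, 3→4, 4→6, 5→5, 6→2, 7→0]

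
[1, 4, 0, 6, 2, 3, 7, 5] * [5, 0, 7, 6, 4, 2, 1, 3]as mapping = [0→0, 1→4, 2→5, 3→1, 4→7, 5→6, 6→3, 7→2]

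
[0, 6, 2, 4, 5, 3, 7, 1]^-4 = [0, 7, 2, 5, 3, 4, 1, 6]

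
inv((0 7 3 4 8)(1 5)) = (0 8 4 3 7)(1 5)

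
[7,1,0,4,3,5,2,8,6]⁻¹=[2,1,6,4,3,5,8,0,7]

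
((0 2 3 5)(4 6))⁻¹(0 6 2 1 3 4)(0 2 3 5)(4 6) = (1 5 6 2 4 3)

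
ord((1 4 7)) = 3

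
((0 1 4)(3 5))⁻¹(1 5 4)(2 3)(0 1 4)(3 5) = (0 4 3)(2 5)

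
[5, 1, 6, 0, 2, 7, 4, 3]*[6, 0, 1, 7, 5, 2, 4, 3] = [2, 0, 4, 6, 1, 3, 5, 7]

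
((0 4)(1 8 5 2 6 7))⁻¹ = (0 4)(1 7 6 2 5 8)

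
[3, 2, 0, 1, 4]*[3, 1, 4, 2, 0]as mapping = [0→2, 1→4, 2→3, 3→1, 4→0]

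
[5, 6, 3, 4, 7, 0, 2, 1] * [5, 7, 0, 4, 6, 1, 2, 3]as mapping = [0→1, 1→2, 2→4, 3→6, 4→3, 5→5, 6→0, 7→7]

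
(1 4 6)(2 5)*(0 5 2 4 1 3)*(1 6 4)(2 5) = (0 2 5 1 6 3)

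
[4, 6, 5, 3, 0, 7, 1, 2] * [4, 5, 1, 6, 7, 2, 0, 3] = [7, 0, 2, 6, 4, 3, 5, 1]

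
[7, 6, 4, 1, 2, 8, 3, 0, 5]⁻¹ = [7, 3, 4, 6, 2, 8, 1, 0, 5]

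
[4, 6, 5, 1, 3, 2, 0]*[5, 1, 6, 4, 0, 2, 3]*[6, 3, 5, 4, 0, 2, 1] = [6, 4, 5, 3, 0, 1, 2]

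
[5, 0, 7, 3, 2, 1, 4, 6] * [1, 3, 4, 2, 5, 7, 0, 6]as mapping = [0→7, 1→1, 2→6, 3→2, 4→4, 5→3, 6→5, 7→0]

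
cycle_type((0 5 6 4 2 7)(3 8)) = 2.6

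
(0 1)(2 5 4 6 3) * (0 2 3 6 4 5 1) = (1 2)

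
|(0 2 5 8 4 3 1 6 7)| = 9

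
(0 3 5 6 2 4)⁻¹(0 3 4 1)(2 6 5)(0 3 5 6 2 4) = (0 1 3 5)(2 6 4)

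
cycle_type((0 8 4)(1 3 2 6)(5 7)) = 2.3.4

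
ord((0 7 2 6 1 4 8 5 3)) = 9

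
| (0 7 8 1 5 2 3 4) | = 8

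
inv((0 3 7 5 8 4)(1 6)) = (0 4 8 5 7 3)(1 6)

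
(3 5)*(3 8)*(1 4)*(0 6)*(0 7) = (0 6 7)(1 4)(3 5 8)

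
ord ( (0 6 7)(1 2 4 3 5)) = 15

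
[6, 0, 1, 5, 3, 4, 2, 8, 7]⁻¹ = [1, 2, 6, 4, 5, 3, 0, 8, 7]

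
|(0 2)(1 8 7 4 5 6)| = 6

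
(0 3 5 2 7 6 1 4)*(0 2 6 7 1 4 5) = (0 3)(1 5 6 4 2)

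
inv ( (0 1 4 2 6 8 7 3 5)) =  (0 5 3 7 8 6 2 4 1)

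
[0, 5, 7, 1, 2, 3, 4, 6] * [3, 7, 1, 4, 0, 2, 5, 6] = [3, 2, 6, 7, 1, 4, 0, 5]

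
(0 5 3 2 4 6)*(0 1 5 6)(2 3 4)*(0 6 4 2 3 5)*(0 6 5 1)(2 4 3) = (0 3 1 6)(4 5)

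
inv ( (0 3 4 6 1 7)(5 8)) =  (0 7 1 6 4 3)(5 8)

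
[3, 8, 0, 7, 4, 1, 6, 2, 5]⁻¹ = [2, 5, 7, 0, 4, 8, 6, 3, 1]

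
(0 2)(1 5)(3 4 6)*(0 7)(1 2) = (0 1 5 2 7)(3 4 6)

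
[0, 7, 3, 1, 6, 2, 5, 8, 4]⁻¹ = [0, 3, 5, 2, 8, 6, 4, 1, 7]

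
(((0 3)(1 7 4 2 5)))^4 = (1 5 2 4 7)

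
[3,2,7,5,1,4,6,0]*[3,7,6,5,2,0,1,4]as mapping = [0→5,1→6,2→4,3→0,4→7,5→2,6→1,7→3]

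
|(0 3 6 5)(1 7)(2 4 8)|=12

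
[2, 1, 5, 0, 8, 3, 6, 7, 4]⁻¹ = [3, 1, 0, 5, 8, 2, 6, 7, 4]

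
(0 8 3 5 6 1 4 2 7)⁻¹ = (0 7 2 4 1 6 5 3 8)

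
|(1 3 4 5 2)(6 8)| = 10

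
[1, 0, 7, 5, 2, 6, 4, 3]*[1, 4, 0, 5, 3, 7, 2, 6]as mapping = [0→4, 1→1, 2→6, 3→7, 4→0, 5→2, 6→3, 7→5]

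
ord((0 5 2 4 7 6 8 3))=8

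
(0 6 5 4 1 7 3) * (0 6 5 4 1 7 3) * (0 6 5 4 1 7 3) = (0 4 3 5 7 6 1) 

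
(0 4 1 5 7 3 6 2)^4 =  (0 7)(1 6)(2 5)(3 4)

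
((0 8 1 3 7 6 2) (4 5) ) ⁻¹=(0 2 6 7 3 1 8) (4 5) 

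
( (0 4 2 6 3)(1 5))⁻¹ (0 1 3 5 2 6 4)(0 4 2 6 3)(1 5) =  (0 1 6 3 2 4 5)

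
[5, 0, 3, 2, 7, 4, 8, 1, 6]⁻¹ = [1, 7, 3, 2, 5, 0, 8, 4, 6]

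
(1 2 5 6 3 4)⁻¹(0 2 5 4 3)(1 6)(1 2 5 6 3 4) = (0 5 6 1 4)(2 3)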